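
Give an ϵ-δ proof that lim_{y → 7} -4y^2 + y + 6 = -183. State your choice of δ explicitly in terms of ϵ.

Suppose ϵ > 0. We want δ > 0 such that 0 < |y − 7| < δ implies |(-4y^2 + y + 6) + 183| < ϵ.
(-4y^2 + y + 6) + 183 = -4y^2 + y + 189 = (y − 7)(-4y - 27).
So |(-4y^2 + y + 6) + 183| = |y − 7|·|-4y - 27|.
Require δ ≤ 2. Then |y − 7| < 2 gives |y| < 9, and by the triangle inequality |-4y - 27| ≤ 4·9 + 27 = 63.
Hence |(-4y^2 + y + 6) + 183| ≤ 63|y − 7| < ϵ provided |y − 7| < ϵ/63.
Choosing δ = min(2, ϵ/63) ensures both conditions, hence |(-4y^2 + y + 6) + 183| < ϵ.

δ = min(2, ϵ/63)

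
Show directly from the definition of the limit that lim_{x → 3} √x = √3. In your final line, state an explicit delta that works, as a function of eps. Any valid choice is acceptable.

delta = min(3, √3·eps)

Fix eps > 0. We want delta > 0 such that 0 < |x − 3| < delta implies |√x − √3| < eps.
Rationalise: √x − √3 = (x − 3)/(√x + √3), so |√x − √3| = |x − 3|/(√x + √3).
Restrict delta ≤ 3 so that |x − 3| < 3 forces x > 0, and then √x + √3 > √3.
Hence |√x − √3| < |x − 3|/√3, which is < eps once |x − 3| < √3·eps.
Take delta = min(3, √3·eps). If 0 < |x − 3| < delta then x > 0 and |√x − √3| < |x − 3|/√3 < eps.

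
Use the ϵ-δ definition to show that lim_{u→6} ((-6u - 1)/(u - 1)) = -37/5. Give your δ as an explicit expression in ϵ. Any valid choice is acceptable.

δ = min(5/2, (25/14)ϵ)

Let ϵ > 0. We want δ > 0 with 0 < |u − 6| < δ ⇒ |(-6u - 1)/(u - 1) + 37/5| < ϵ.
Combining over a common denominator, (-6u - 1)/(u - 1) + 37/5 = [(-6u - 1)·5 − (-37)·(u - 1)] / [5·(u - 1)] = 7(u − 6) / (5(u - 1)).
So |(-6u - 1)/(u - 1) + 37/5| = 7|u − 6| / (5·|u − 1|).
Require δ ≤ 5/2, so |u − 1| ≥ |5| − |u − 6| > 5 − 5/2 = 5/2.
Hence |(-6u - 1)/(u - 1) + 37/5| < 7|u − 6|/(5·(5/2)) = (14/25)|u − 6|, which is < ϵ once |u − 6| < (25/14)ϵ.
Take δ = min(5/2, (25/14)ϵ). Then 0 < |u − 6| < δ forces both bounds, so |(-6u - 1)/(u - 1) + 37/5| < ϵ.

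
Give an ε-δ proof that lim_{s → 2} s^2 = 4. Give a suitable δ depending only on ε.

δ = min(1, ε/5)

Let ε > 0 be given. We seek δ > 0 with 0 < |s − 2| < δ ⇒ |s^2 − 4| < ε.
Factor: s^2 − 4 = (s − 2)(s + 2), so |s^2 − 4| = |s − 2|·|s + 2|.
Impose δ ≤ 1 so that |s| < 3; then |s + 2| ≤ 5.
Hence |s^2 − 4| ≤ 5|s − 2|, which is < ε once |s − 2| < ε/5.
Take δ = min(1, ε/5). If 0 < |s − 2| < δ then both bounds hold and |s^2 − 4| ≤ 5|s − 2| < 5·(ε/5) = ε.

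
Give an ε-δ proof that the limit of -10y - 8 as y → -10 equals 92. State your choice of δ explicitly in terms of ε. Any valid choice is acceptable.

Suppose ε > 0. We need δ > 0 so that 0 < |y + 10| < δ implies |(-10y - 8) − 92| < ε.
Since (-10y - 8) − 92 = -10(y + 10), we have |(-10y - 8) − 92| = 10|y + 10|.
So 10|y + 10| < ε exactly when |y + 10| < ε/10.
Choosing δ = ε/10 gives |(-10y - 8) − 92| = 10|y + 10| < ε whenever |y + 10| < δ.

δ = ε/10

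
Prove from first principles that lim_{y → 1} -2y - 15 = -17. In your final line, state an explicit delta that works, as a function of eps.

delta = eps/2

Let eps > 0 be given. We need delta > 0 so that 0 < |y − 1| < delta implies |(-2y - 15) + 17| < eps.
Since (-2y - 15) + 17 = -2(y − 1), we have |(-2y - 15) + 17| = 2|y − 1|.
So 2|y − 1| < eps exactly when |y − 1| < eps/2.
Take delta = eps/2. If 0 < |y − 1| < delta then |(-2y - 15) + 17| = 2|y − 1| < 2·(eps/2) = eps.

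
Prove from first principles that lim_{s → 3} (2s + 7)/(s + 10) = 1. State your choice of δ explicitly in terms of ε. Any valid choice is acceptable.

Fix ε > 0. We want δ > 0 with 0 < |s − 3| < δ ⇒ |(2s + 7)/(s + 10) − 1| < ε.
Combining over a common denominator, (2s + 7)/(s + 10) − 1 = [(2s + 7)·13 − 13·(s + 10)] / [13·(s + 10)] = 13(s − 3) / (13(s + 10)).
So |(2s + 7)/(s + 10) − 1| = 13|s − 3| / (13·|s + 10|).
Require δ ≤ 13/2, so |s + 10| ≥ |13| − |s − 3| > 13 − 13/2 = 13/2.
Hence |(2s + 7)/(s + 10) − 1| < 13|s − 3|/(13·(13/2)) = (2/13)|s − 3|, which is < ε once |s − 3| < (13/2)ε.
Take δ = min(13/2, (13/2)ε). Then 0 < |s − 3| < δ forces both bounds, so |(2s + 7)/(s + 10) − 1| < ε.

δ = min(13/2, (13/2)ε)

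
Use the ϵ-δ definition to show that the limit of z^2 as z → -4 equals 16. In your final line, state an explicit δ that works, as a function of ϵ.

δ = min(1, ϵ/9)

Let ϵ > 0. We seek δ > 0 with 0 < |z + 4| < δ ⇒ |z^2 − 16| < ϵ.
Factor: z^2 − 16 = (z + 4)(z - 4), so |z^2 − 16| = |z + 4|·|z - 4|.
Restrict δ ≤ 1. Then |z + 4| < 1 gives |z| < 5, so by the triangle inequality |z - 4| ≤ 5 + 4 = 9.
Hence |z^2 − 16| ≤ 9|z + 4|, which is < ϵ once |z + 4| < ϵ/9.
Take δ = min(1, ϵ/9). If 0 < |z + 4| < δ then both bounds hold and |z^2 − 16| ≤ 9|z + 4| < 9·(ϵ/9) = ϵ.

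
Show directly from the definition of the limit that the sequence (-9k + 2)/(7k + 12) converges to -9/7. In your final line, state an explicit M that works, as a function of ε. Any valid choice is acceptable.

M = (122/49)/ε

Fix ε > 0. For k ≥ 1, |(-9k + 2)/(7k + 12) + 9/7| = |122|/(7(7k + 12)) = 122/(7(7k + 12)).
Since 7k + 12 ≥ 7k for k ≥ 1, this is ≤ 122/(7·7k) = (122/49)/k.
So |(-9k + 2)/(7k + 12) + 9/7| < ε whenever k > (122/49)/ε.
Take M = (122/49)/ε. If k > M then |(-9k + 2)/(7k + 12) + 9/7| ≤ (122/49)/k < ε.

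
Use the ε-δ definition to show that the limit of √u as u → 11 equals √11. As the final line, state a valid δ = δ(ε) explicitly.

δ = min(11, √11·ε)

Let ε > 0 be given. We want δ > 0 such that 0 < |u − 11| < δ implies |√u − √11| < ε.
Rationalise: √u − √11 = (u − 11)/(√u + √11), so |√u − √11| = |u − 11|/(√u + √11).
Restrict δ ≤ 11 so that |u − 11| < 11 forces u > 0, and then √u + √11 > √11.
Hence |√u − √11| < |u − 11|/√11, which is < ε once |u − 11| < √11·ε.
Take δ = min(11, √11·ε). If 0 < |u − 11| < δ then u > 0 and |√u − √11| < |u − 11|/√11 < ε.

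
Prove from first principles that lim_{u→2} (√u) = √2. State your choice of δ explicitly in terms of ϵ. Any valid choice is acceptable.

Let ϵ > 0. We want δ > 0 such that 0 < |u − 2| < δ implies |√u − √2| < ϵ.
Rationalise: √u − √2 = (u − 2)/(√u + √2), so |√u − √2| = |u − 2|/(√u + √2).
Restrict δ ≤ 2 so that |u − 2| < 2 forces u > 0, and then √u + √2 > √2.
Hence |√u − √2| < |u − 2|/√2, which is < ϵ once |u − 2| < √2·ϵ.
Take δ = min(2, √2·ϵ). If 0 < |u − 2| < δ then u > 0 and |√u − √2| < |u − 2|/√2 < ϵ.

δ = min(2, √2·ϵ)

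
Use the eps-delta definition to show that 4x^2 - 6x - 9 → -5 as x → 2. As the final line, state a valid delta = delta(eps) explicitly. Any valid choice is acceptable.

delta = min(1, eps/14)

Suppose eps > 0. We want delta > 0 such that 0 < |x − 2| < delta implies |(4x^2 - 6x - 9) + 5| < eps.
(4x^2 - 6x - 9) + 5 = 4x^2 - 6x - 4 = (x − 2)(4x + 2).
So |(4x^2 - 6x - 9) + 5| = |x − 2|·|4x + 2|.
Assume first that |x − 2| < 1, so |x| < 3. Then |4x + 2| ≤ 4·3 + 2 = 14.
Hence |(4x^2 - 6x - 9) + 5| ≤ 14|x − 2| < eps provided |x − 2| < eps/14.
Take delta = min(1, eps/14). Then 0 < |x − 2| < delta gives both |x − 2| < 1 and |x − 2| < eps/14, so |(4x^2 - 6x - 9) + 5| < eps.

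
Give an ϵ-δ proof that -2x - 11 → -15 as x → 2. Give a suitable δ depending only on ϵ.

Suppose ϵ > 0. We need δ > 0 so that 0 < |x − 2| < δ implies |(-2x - 11) + 15| < ϵ.
|(-2x - 11) + 15| = |-2x + 4| = 2|x − 2|.
Thus it suffices that |x − 2| < ϵ/2.
Choosing δ = ϵ/2 gives |(-2x - 11) + 15| = 2|x − 2| < ϵ whenever |x − 2| < δ.

δ = ϵ/2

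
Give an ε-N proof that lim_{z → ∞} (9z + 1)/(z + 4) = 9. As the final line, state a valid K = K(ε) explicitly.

K = 35/ε

Suppose ε > 0. We seek K > 0 such that z > K implies |(9z + 1)/(z + 4) − 9| < ε.
(9z + 1)/(z + 4) − 9 = ((9z + 1) − 9(z + 4)) / ((z + 4)) = -35/((z + 4)).
For z > 0 we have z + 4 > z, so |(9z + 1)/(z + 4) − 9| = 35/((z + 4)) < 35/(z) = 35/z.
Thus |(9z + 1)/(z + 4) − 9| < ε whenever z > 35/ε.
Take K = 35/ε. If z > K then |(9z + 1)/(z + 4) − 9| < 35/z < ε.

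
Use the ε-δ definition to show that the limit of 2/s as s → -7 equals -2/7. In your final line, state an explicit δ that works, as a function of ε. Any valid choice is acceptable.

Let ε > 0. We seek δ > 0 such that 0 < |s + 7| < δ implies |2/s + 2/7| < ε.
|2/s + 2/7| = 2·|-7 − s|/(7·|s|) = 2|s + 7|/(7|s|).
Require δ ≤ 7/2 so that |s| > 7 − 7/2 = 7/2, hence 7|s| > 49/2.
Then |2/s + 2/7| < 2|s + 7|/(49/2), which is < ε when |s + 7| < (49/4)ε.
Take δ = min(7/2, (49/4)ε). Then 0 < |s + 7| < δ gives both |s + 7| < 7/2 and |s + 7| < (49/4)ε, so |2/s + 2/7| < ε.

δ = min(7/2, (49/4)ε)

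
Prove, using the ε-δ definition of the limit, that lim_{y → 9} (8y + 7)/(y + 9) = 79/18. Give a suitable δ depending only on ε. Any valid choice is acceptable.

Let ε > 0. We want δ > 0 with 0 < |y − 9| < δ ⇒ |(8y + 7)/(y + 9) − (79/18)| < ε.
Combining over a common denominator, (8y + 7)/(y + 9) − (79/18) = [(8y + 7)·18 − 79·(y + 9)] / [18·(y + 9)] = 65(y − 9) / (18(y + 9)).
So |(8y + 7)/(y + 9) − (79/18)| = 65|y − 9| / (18·|y + 9|).
Require δ ≤ 9, so |y + 9| ≥ |18| − |y − 9| > 18 − 9 = 9.
Hence |(8y + 7)/(y + 9) − (79/18)| < 65|y − 9|/(18·9) = (65/162)|y − 9|, which is < ε once |y − 9| < (162/65)ε.
Take δ = min(9, (162/65)ε). Then 0 < |y − 9| < δ forces both bounds, so |(8y + 7)/(y + 9) − (79/18)| < ε.

δ = min(9, (162/65)ε)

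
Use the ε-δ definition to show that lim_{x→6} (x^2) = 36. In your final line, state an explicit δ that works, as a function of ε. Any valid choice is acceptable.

Suppose ε > 0. We seek δ > 0 with 0 < |x − 6| < δ ⇒ |x^2 − 36| < ε.
Factor: x^2 − 36 = (x − 6)(x + 6), so |x^2 − 36| = |x − 6|·|x + 6|.
Impose δ ≤ 1 so that |x| < 7; then |x + 6| ≤ 13.
Hence |x^2 − 36| ≤ 13|x − 6|, which is < ε once |x − 6| < ε/13.
Take δ = min(1, ε/13). If 0 < |x − 6| < δ then both bounds hold and |x^2 − 36| ≤ 13|x − 6| < 13·(ε/13) = ε.

δ = min(1, ε/13)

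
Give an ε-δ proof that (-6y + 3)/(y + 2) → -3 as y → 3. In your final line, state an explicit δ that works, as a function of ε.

Suppose ε > 0. We want δ > 0 with 0 < |y − 3| < δ ⇒ |(-6y + 3)/(y + 2) + 3| < ε.
Combining over a common denominator, (-6y + 3)/(y + 2) + 3 = [(-6y + 3)·5 − (-15)·(y + 2)] / [5·(y + 2)] = -15(y − 3) / (5(y + 2)).
So |(-6y + 3)/(y + 2) + 3| = 15|y − 3| / (5·|y + 2|).
Restrict δ ≤ 5/2. Then |y − 3| < 5/2 gives |y + 2| = |(y − 3) + 5| ≥ 5 − 5/2 = 5/2.
Hence |(-6y + 3)/(y + 2) + 3| < 15|y − 3|/(5·(5/2)) = (6/5)|y − 3|, which is < ε once |y − 3| < (5/6)ε.
Take δ = min(5/2, (5/6)ε). Then 0 < |y − 3| < δ forces both bounds, so |(-6y + 3)/(y + 2) + 3| < ε.

δ = min(5/2, (5/6)ε)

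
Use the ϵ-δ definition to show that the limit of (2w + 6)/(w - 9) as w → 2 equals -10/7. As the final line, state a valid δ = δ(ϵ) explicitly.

Suppose ϵ > 0. We want δ > 0 with 0 < |w − 2| < δ ⇒ |(2w + 6)/(w - 9) + 10/7| < ϵ.
Combining over a common denominator, (2w + 6)/(w - 9) + 10/7 = [(2w + 6)·(-7) − 10·(w - 9)] / [(-7)·(w - 9)] = -24(w − 2) / ((-7)(w - 9)).
So |(2w + 6)/(w - 9) + 10/7| = 24|w − 2| / (7·|w − 9|).
Restrict δ ≤ 7/2. Then |w − 2| < 7/2 gives |w − 9| = |(w − 2) + (-7)| ≥ 7 − 7/2 = 7/2.
Hence |(2w + 6)/(w - 9) + 10/7| < 24|w − 2|/(7·(7/2)) = (48/49)|w − 2|, which is < ϵ once |w − 2| < (49/48)ϵ.
Take δ = min(7/2, (49/48)ϵ). Then 0 < |w − 2| < δ forces both bounds, so |(2w + 6)/(w - 9) + 10/7| < ϵ.

δ = min(7/2, (49/48)ϵ)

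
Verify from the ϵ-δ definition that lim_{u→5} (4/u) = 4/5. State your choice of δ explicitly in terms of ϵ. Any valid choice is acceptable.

Suppose ϵ > 0. We seek δ > 0 such that 0 < |u − 5| < δ implies |4/u − (4/5)| < ϵ.
|4/u − (4/5)| = 4·|5 − u|/(5·|u|) = 4|u − 5|/(5|u|).
Restrict δ ≤ 5/2. Then |u − 5| < 5/2 gives |u| > 5/2, so 5|u| > 25/2.
Then |4/u − (4/5)| < 4|u − 5|/(25/2), which is < ϵ when |u − 5| < (25/8)ϵ.
Take δ = min(5/2, (25/8)ϵ). Then 0 < |u − 5| < δ gives both |u − 5| < 5/2 and |u − 5| < (25/8)ϵ, so |4/u − (4/5)| < ϵ.

δ = min(5/2, (25/8)ϵ)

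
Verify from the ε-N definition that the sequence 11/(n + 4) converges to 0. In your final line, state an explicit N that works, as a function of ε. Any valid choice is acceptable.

Suppose ε > 0. For n ≥ 1, |11/(n + 4) − 0| = 11/(n + 4) ≤ 11/n.
We need 11/n < ε, i.e. n > 11/ε.
Take N = 11/ε. If n > N then |11/(n + 4)| ≤ 11/n < ε.

N = 11/ε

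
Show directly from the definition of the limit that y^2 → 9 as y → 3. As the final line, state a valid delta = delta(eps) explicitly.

Let eps > 0. We seek delta > 0 with 0 < |y − 3| < delta ⇒ |y^2 − 9| < eps.
Factor: y^2 − 9 = (y − 3)(y + 3), so |y^2 − 9| = |y − 3|·|y + 3|.
Impose delta ≤ 1 so that |y| < 4; then |y + 3| ≤ 7.
Hence |y^2 − 9| ≤ 7|y − 3|, which is < eps once |y − 3| < eps/7.
Take delta = min(1, eps/7). If 0 < |y − 3| < delta then both bounds hold and |y^2 − 9| ≤ 7|y − 3| < 7·(eps/7) = eps.

delta = min(1, eps/7)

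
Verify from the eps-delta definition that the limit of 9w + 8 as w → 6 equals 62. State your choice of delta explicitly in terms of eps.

Let eps > 0. We need delta > 0 so that 0 < |w − 6| < delta implies |(9w + 8) − 62| < eps.
Since (9w + 8) − 62 = 9(w − 6), we have |(9w + 8) − 62| = 9|w − 6|.
Thus it suffices that |w − 6| < eps/9.
Take delta = eps/9. If 0 < |w − 6| < delta then |(9w + 8) − 62| = 9|w − 6| < 9·(eps/9) = eps.

delta = eps/9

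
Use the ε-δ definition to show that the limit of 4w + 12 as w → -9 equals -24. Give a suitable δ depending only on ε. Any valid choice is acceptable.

Suppose ε > 0. We need δ > 0 so that 0 < |w + 9| < δ implies |(4w + 12) + 24| < ε.
|(4w + 12) + 24| = |4w + 36| = 4|w + 9|.
So 4|w + 9| < ε exactly when |w + 9| < ε/4.
Choosing δ = ε/4 gives |(4w + 12) + 24| = 4|w + 9| < ε whenever |w + 9| < δ.

δ = ε/4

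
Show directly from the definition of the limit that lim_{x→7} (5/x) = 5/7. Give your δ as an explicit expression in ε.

Suppose ε > 0. We seek δ > 0 such that 0 < |x − 7| < δ implies |5/x − (5/7)| < ε.
|5/x − (5/7)| = 5·|7 − x|/(7·|x|) = 5|x − 7|/(7|x|).
Restrict δ ≤ 7/2. Then |x − 7| < 7/2 gives |x| > 7/2, so 7|x| > 49/2.
Then |5/x − (5/7)| < 5|x − 7|/(49/2), which is < ε when |x − 7| < (49/10)ε.
Take δ = min(7/2, (49/10)ε). Then 0 < |x − 7| < δ gives both |x − 7| < 7/2 and |x − 7| < (49/10)ε, so |5/x − (5/7)| < ε.

δ = min(7/2, (49/10)ε)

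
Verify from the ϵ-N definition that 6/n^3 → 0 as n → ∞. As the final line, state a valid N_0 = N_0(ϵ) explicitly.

N_0 = (6/ϵ)^{1/3}

Let ϵ > 0 be given. For n ≥ 1, |6/n^3 − 0| = 6/n^3.
6/n^3 < ϵ ⇔ n^3 > 6/ϵ ⇔ n > (6/ϵ)^{1/3}.
Take N_0 = (6/ϵ)^{1/3}. Then n > N_0 implies 6/n^3 < ϵ.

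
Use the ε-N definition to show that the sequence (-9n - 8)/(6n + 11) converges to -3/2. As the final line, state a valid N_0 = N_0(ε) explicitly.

Let ε > 0. For n ≥ 1, |(-9n - 8)/(6n + 11) + 3/2| = |51|/(6(6n + 11)) = 51/(6(6n + 11)).
Since 6n + 11 ≥ 6n for n ≥ 1, this is ≤ 51/(6·6n) = (17/12)/n.
So |(-9n - 8)/(6n + 11) + 3/2| < ε whenever n > (17/12)/ε.
Take N_0 = (17/12)/ε. If n > N_0 then |(-9n - 8)/(6n + 11) + 3/2| ≤ (17/12)/n < ε.

N_0 = (17/12)/ε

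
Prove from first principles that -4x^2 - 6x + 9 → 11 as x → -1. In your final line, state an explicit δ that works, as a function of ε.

Fix ε > 0. We want δ > 0 such that 0 < |x + 1| < δ implies |(-4x^2 - 6x + 9) − 11| < ε.
(-4x^2 - 6x + 9) − 11 = -4x^2 - 6x - 2 = (x + 1)(-4x - 2).
So |(-4x^2 - 6x + 9) − 11| = |x + 1|·|-4x - 2|.
Require δ ≤ 1. Then |x + 1| < 1 gives |x| < 2, and by the triangle inequality |-4x - 2| ≤ 4·2 + 2 = 10.
Hence |(-4x^2 - 6x + 9) − 11| ≤ 10|x + 1| < ε provided |x + 1| < ε/10.
Choosing δ = min(1, ε/10) ensures both conditions, hence |(-4x^2 - 6x + 9) − 11| < ε.

δ = min(1, ε/10)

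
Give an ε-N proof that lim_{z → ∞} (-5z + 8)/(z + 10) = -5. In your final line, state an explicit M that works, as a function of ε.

M = 58/ε

Fix ε > 0. We seek M > 0 such that z > M implies |(-5z + 8)/(z + 10) + 5| < ε.
(-5z + 8)/(z + 10) + 5 = ((-5z + 8) − (-5)(z + 10)) / ((z + 10)) = 58/((z + 10)).
For z > 0 we have z + 10 > z, so |(-5z + 8)/(z + 10) + 5| = 58/((z + 10)) < 58/(z) = 58/z.
Thus |(-5z + 8)/(z + 10) + 5| < ε whenever z > 58/ε.
Take M = 58/ε. If z > M then |(-5z + 8)/(z + 10) + 5| < 58/z < ε.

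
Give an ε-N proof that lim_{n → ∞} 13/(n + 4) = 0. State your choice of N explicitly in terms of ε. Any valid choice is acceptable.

N = 13/ε

Let ε > 0 be given. For n ≥ 1, |13/(n + 4) − 0| = 13/(n + 4) ≤ 13/n.
We need 13/n < ε, i.e. n > 13/ε.
Take N = 13/ε. If n > N then |13/(n + 4)| ≤ 13/n < ε.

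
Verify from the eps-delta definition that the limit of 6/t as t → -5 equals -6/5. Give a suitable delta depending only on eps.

Fix eps > 0. We seek delta > 0 such that 0 < |t + 5| < delta implies |6/t + 6/5| < eps.
|6/t + 6/5| = 6·|-5 − t|/(5·|t|) = 6|t + 5|/(5|t|).
Restrict delta ≤ 5/2. Then |t + 5| < 5/2 gives |t| > 5/2, so 5|t| > 25/2.
Then |6/t + 6/5| < 6|t + 5|/(25/2), which is < eps when |t + 5| < (25/12)eps.
Take delta = min(5/2, (25/12)eps). Then 0 < |t + 5| < delta gives both |t + 5| < 5/2 and |t + 5| < (25/12)eps, so |6/t + 6/5| < eps.

delta = min(5/2, (25/12)eps)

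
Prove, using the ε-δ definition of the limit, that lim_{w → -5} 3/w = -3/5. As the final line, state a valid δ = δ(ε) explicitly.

δ = min(5/2, (25/6)ε)

Fix ε > 0. We seek δ > 0 such that 0 < |w + 5| < δ implies |3/w + 3/5| < ε.
|3/w + 3/5| = 3·|-5 − w|/(5·|w|) = 3|w + 5|/(5|w|).
Require δ ≤ 5/2 so that |w| > 5 − 5/2 = 5/2, hence 5|w| > 25/2.
Then |3/w + 3/5| < 3|w + 5|/(25/2), which is < ε when |w + 5| < (25/6)ε.
Take δ = min(5/2, (25/6)ε). Then 0 < |w + 5| < δ gives both |w + 5| < 5/2 and |w + 5| < (25/6)ε, so |3/w + 3/5| < ε.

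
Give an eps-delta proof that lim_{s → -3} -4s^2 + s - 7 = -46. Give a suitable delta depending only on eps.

Let eps > 0. We want delta > 0 such that 0 < |s + 3| < delta implies |(-4s^2 + s - 7) + 46| < eps.
(-4s^2 + s - 7) + 46 = -4s^2 + s + 39 = (s + 3)(-4s + 13).
So |(-4s^2 + s - 7) + 46| = |s + 3|·|-4s + 13|.
Assume first that |s + 3| < 1, so |s| < 4. Then |-4s + 13| ≤ 4·4 + 13 = 29.
Hence |(-4s^2 + s - 7) + 46| ≤ 29|s + 3| < eps provided |s + 3| < eps/29.
Choosing delta = min(1, eps/29) ensures both conditions, hence |(-4s^2 + s - 7) + 46| < eps.

delta = min(1, eps/29)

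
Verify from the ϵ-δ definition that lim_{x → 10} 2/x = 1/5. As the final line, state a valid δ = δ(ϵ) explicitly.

δ = min(5, 25ϵ)

Let ϵ > 0 be given. We seek δ > 0 such that 0 < |x − 10| < δ implies |2/x − (1/5)| < ϵ.
|2/x − (1/5)| = 2·|10 − x|/(10·|x|) = 2|x − 10|/(10|x|).
Restrict δ ≤ 5. Then |x − 10| < 5 gives |x| > 5, so 10|x| > 50.
Then |2/x − (1/5)| < 2|x − 10|/50, which is < ϵ when |x − 10| < 25ϵ.
Take δ = min(5, 25ϵ). Then 0 < |x − 10| < δ gives both |x − 10| < 5 and |x − 10| < 25ϵ, so |2/x − (1/5)| < ϵ.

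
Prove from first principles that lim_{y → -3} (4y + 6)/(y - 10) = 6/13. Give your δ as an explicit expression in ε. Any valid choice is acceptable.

δ = min(13/2, (169/92)ε)

Suppose ε > 0. We want δ > 0 with 0 < |y + 3| < δ ⇒ |(4y + 6)/(y - 10) − (6/13)| < ε.
Combining over a common denominator, (4y + 6)/(y - 10) − (6/13) = [(4y + 6)·(-13) − (-6)·(y - 10)] / [(-13)·(y - 10)] = -46(y + 3) / ((-13)(y - 10)).
So |(4y + 6)/(y - 10) − (6/13)| = 46|y + 3| / (13·|y − 10|).
Restrict δ ≤ 13/2. Then |y + 3| < 13/2 gives |y − 10| = |(y + 3) + (-13)| ≥ 13 − 13/2 = 13/2.
Hence |(4y + 6)/(y - 10) − (6/13)| < 46|y + 3|/(13·(13/2)) = (92/169)|y + 3|, which is < ε once |y + 3| < (169/92)ε.
Take δ = min(13/2, (169/92)ε). Then 0 < |y + 3| < δ forces both bounds, so |(4y + 6)/(y - 10) − (6/13)| < ε.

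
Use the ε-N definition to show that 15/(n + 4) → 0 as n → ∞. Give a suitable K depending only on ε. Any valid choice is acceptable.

Let ε > 0 be given. For n ≥ 1, |15/(n + 4) − 0| = 15/(n + 4) ≤ 15/n.
We need 15/n < ε, i.e. n > 15/ε.
Take K = 15/ε. If n > K then |15/(n + 4)| ≤ 15/n < ε.

K = 15/ε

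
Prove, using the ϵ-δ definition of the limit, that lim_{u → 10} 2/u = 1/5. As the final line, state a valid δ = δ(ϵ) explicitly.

Let ϵ > 0. We seek δ > 0 such that 0 < |u − 10| < δ implies |2/u − (1/5)| < ϵ.
|2/u − (1/5)| = 2·|10 − u|/(10·|u|) = 2|u − 10|/(10|u|).
Restrict δ ≤ 5. Then |u − 10| < 5 gives |u| > 5, so 10|u| > 50.
Then |2/u − (1/5)| < 2|u − 10|/50, which is < ϵ when |u − 10| < 25ϵ.
Take δ = min(5, 25ϵ). Then 0 < |u − 10| < δ gives both |u − 10| < 5 and |u − 10| < 25ϵ, so |2/u − (1/5)| < ϵ.

δ = min(5, 25ϵ)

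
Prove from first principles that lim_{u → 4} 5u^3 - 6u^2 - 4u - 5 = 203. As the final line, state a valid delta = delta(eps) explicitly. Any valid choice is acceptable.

delta = min(2, eps/316)

Let eps > 0 be given. We want delta > 0 such that 0 < |u − 4| < delta implies |(5u^3 - 6u^2 - 4u - 5) − 203| < eps.
(5u^3 - 6u^2 - 4u - 5) − 203 = 5u^3 - 6u^2 - 4u - 208 = (u − 4)(5u^2 + 14u + 52).
So |(5u^3 - 6u^2 - 4u - 5) − 203| = |u − 4|·|5u^2 + 14u + 52|.
Require delta ≤ 2. Then |u − 4| < 2 gives |u| < 6, and by the triangle inequality |5u^2 + 14u + 52| ≤ 5·6^2 + 14·6 + 52 = 316.
Hence |(5u^3 - 6u^2 - 4u - 5) − 203| ≤ 316|u − 4| < eps provided |u − 4| < eps/316.
Take delta = min(2, eps/316). Then 0 < |u − 4| < delta gives both |u − 4| < 2 and |u − 4| < eps/316, so |(5u^3 - 6u^2 - 4u - 5) − 203| < eps.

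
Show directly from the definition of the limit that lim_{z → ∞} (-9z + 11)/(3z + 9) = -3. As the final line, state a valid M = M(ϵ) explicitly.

M = (38/3)/ϵ

Let ϵ > 0 be given. We seek M > 0 such that z > M implies |(-9z + 11)/(3z + 9) + 3| < ϵ.
(-9z + 11)/(3z + 9) + 3 = (3(-9z + 11) − (-9)(3z + 9)) / (3(3z + 9)) = 114/(3(3z + 9)).
For z > 0 we have 3z + 9 > 3z, so |(-9z + 11)/(3z + 9) + 3| = 114/(3(3z + 9)) < 114/(3·3z) = (38/3)/z.
Thus |(-9z + 11)/(3z + 9) + 3| < ϵ whenever z > (38/3)/ϵ.
Take M = (38/3)/ϵ. If z > M then |(-9z + 11)/(3z + 9) + 3| < (38/3)/z < ϵ.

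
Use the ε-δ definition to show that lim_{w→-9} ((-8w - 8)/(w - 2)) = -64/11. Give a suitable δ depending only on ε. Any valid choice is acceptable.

δ = min(11/2, (121/48)ε)

Let ε > 0 be given. We want δ > 0 with 0 < |w + 9| < δ ⇒ |(-8w - 8)/(w - 2) + 64/11| < ε.
Combining over a common denominator, (-8w - 8)/(w - 2) + 64/11 = [(-8w - 8)·(-11) − 64·(w - 2)] / [(-11)·(w - 2)] = 24(w + 9) / ((-11)(w - 2)).
So |(-8w - 8)/(w - 2) + 64/11| = 24|w + 9| / (11·|w − 2|).
Restrict δ ≤ 11/2. Then |w + 9| < 11/2 gives |w − 2| = |(w + 9) + (-11)| ≥ 11 − 11/2 = 11/2.
Hence |(-8w - 8)/(w - 2) + 64/11| < 24|w + 9|/(11·(11/2)) = (48/121)|w + 9|, which is < ε once |w + 9| < (121/48)ε.
Take δ = min(11/2, (121/48)ε). Then 0 < |w + 9| < δ forces both bounds, so |(-8w - 8)/(w - 2) + 64/11| < ε.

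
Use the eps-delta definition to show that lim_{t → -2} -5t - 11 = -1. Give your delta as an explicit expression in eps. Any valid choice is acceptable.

delta = eps/5

Let eps > 0 be given. We need delta > 0 so that 0 < |t + 2| < delta implies |(-5t - 11) + 1| < eps.
|(-5t - 11) + 1| = |-5t - 10| = 5|t + 2|.
Thus it suffices that |t + 2| < eps/5.
Choosing delta = eps/5 gives |(-5t - 11) + 1| = 5|t + 2| < eps whenever |t + 2| < delta.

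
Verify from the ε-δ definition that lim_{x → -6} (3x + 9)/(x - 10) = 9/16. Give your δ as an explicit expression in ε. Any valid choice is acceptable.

δ = min(8, (128/39)ε)

Let ε > 0 be given. We want δ > 0 with 0 < |x + 6| < δ ⇒ |(3x + 9)/(x - 10) − (9/16)| < ε.
Combining over a common denominator, (3x + 9)/(x - 10) − (9/16) = [(3x + 9)·(-16) − (-9)·(x - 10)] / [(-16)·(x - 10)] = -39(x + 6) / ((-16)(x - 10)).
So |(3x + 9)/(x - 10) − (9/16)| = 39|x + 6| / (16·|x − 10|).
Require δ ≤ 8, so |x − 10| ≥ |-16| − |x + 6| > 16 − 8 = 8.
Hence |(3x + 9)/(x - 10) − (9/16)| < 39|x + 6|/(16·8) = (39/128)|x + 6|, which is < ε once |x + 6| < (128/39)ε.
Take δ = min(8, (128/39)ε). Then 0 < |x + 6| < δ forces both bounds, so |(3x + 9)/(x - 10) − (9/16)| < ε.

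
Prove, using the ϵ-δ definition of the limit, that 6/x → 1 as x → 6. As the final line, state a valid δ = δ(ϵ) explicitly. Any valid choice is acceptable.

δ = min(3, 3ϵ)

Let ϵ > 0 be given. We seek δ > 0 such that 0 < |x − 6| < δ implies |6/x − 1| < ϵ.
|6/x − 1| = 6·|6 − x|/(6·|x|) = 6|x − 6|/(6|x|).
Require δ ≤ 3 so that |x| > 6 − 3 = 3, hence 6|x| > 18.
Then |6/x − 1| < 6|x − 6|/18, which is < ϵ when |x − 6| < 3ϵ.
Take δ = min(3, 3ϵ). Then 0 < |x − 6| < δ gives both |x − 6| < 3 and |x − 6| < 3ϵ, so |6/x − 1| < ϵ.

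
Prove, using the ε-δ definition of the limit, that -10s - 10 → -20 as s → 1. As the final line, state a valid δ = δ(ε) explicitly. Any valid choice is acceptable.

Suppose ε > 0. We need δ > 0 so that 0 < |s − 1| < δ implies |(-10s - 10) + 20| < ε.
Since (-10s - 10) + 20 = -10(s − 1), we have |(-10s - 10) + 20| = 10|s − 1|.
Thus it suffices that |s − 1| < ε/10.
Take δ = ε/10. If 0 < |s − 1| < δ then |(-10s - 10) + 20| = 10|s − 1| < 10·(ε/10) = ε.

δ = ε/10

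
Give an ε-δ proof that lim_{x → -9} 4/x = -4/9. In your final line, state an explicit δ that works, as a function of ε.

δ = min(9/2, (81/8)ε)

Let ε > 0 be given. We seek δ > 0 such that 0 < |x + 9| < δ implies |4/x + 4/9| < ε.
|4/x + 4/9| = 4·|-9 − x|/(9·|x|) = 4|x + 9|/(9|x|).
Restrict δ ≤ 9/2. Then |x + 9| < 9/2 gives |x| > 9/2, so 9|x| > 81/2.
Then |4/x + 4/9| < 4|x + 9|/(81/2), which is < ε when |x + 9| < (81/8)ε.
Take δ = min(9/2, (81/8)ε). Then 0 < |x + 9| < δ gives both |x + 9| < 9/2 and |x + 9| < (81/8)ε, so |4/x + 4/9| < ε.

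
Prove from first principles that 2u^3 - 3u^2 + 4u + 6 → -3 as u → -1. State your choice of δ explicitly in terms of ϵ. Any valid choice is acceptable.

Let ϵ > 0 be given. We want δ > 0 such that 0 < |u + 1| < δ implies |(2u^3 - 3u^2 + 4u + 6) + 3| < ϵ.
(2u^3 - 3u^2 + 4u + 6) + 3 = 2u^3 - 3u^2 + 4u + 9 = (u + 1)(2u^2 - 5u + 9).
So |(2u^3 - 3u^2 + 4u + 6) + 3| = |u + 1|·|2u^2 - 5u + 9|.
Assume first that |u + 1| < 2, so |u| < 3. Then |2u^2 - 5u + 9| ≤ 2·3^2 + 5·3 + 9 = 42.
Hence |(2u^3 - 3u^2 + 4u + 6) + 3| ≤ 42|u + 1| < ϵ provided |u + 1| < ϵ/42.
Take δ = min(2, ϵ/42). Then 0 < |u + 1| < δ gives both |u + 1| < 2 and |u + 1| < ϵ/42, so |(2u^3 - 3u^2 + 4u + 6) + 3| < ϵ.

δ = min(2, ϵ/42)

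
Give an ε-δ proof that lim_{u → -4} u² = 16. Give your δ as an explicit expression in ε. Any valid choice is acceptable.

δ = min(2, ε/10)

Suppose ε > 0. We seek δ > 0 with 0 < |u + 4| < δ ⇒ |u² − 16| < ε.
Factor: u² − 16 = (u + 4)(u - 4), so |u² − 16| = |u + 4|·|u - 4|.
Impose δ ≤ 2 so that |u| < 6; then |u - 4| ≤ 10.
Hence |u² − 16| ≤ 10|u + 4|, which is < ε once |u + 4| < ε/10.
Take δ = min(2, ε/10). If 0 < |u + 4| < δ then both bounds hold and |u² − 16| ≤ 10|u + 4| < 10·(ε/10) = ε.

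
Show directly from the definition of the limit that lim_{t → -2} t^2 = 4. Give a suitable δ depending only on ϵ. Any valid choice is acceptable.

δ = min(1, ϵ/5)

Suppose ϵ > 0. We seek δ > 0 with 0 < |t + 2| < δ ⇒ |t^2 − 4| < ϵ.
Factor: t^2 − 4 = (t + 2)(t - 2), so |t^2 − 4| = |t + 2|·|t - 2|.
Impose δ ≤ 1 so that |t| < 3; then |t - 2| ≤ 5.
Hence |t^2 − 4| ≤ 5|t + 2|, which is < ϵ once |t + 2| < ϵ/5.
Take δ = min(1, ϵ/5). If 0 < |t + 2| < δ then both bounds hold and |t^2 − 4| ≤ 5|t + 2| < 5·(ϵ/5) = ϵ.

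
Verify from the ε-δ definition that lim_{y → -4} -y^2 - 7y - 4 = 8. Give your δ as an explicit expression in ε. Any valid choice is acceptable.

δ = min(2, ε/9)

Suppose ε > 0. We want δ > 0 such that 0 < |y + 4| < δ implies |(-y^2 - 7y - 4) − 8| < ε.
(-y^2 - 7y - 4) − 8 = -y^2 - 7y - 12 = (y + 4)(-y - 3).
So |(-y^2 - 7y - 4) − 8| = |y + 4|·|-y - 3|.
Assume first that |y + 4| < 2, so |y| < 6. Then |-y - 3| ≤ 6 + 3 = 9.
Hence |(-y^2 - 7y - 4) − 8| ≤ 9|y + 4| < ε provided |y + 4| < ε/9.
Choosing δ = min(2, ε/9) ensures both conditions, hence |(-y^2 - 7y - 4) − 8| < ε.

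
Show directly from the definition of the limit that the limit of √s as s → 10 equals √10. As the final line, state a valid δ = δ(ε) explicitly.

Let ε > 0. We want δ > 0 such that 0 < |s − 10| < δ implies |√s − √10| < ε.
Rationalise: √s − √10 = (s − 10)/(√s + √10), so |√s − √10| = |s − 10|/(√s + √10).
Restrict δ ≤ 10 so that |s − 10| < 10 forces s > 0, and then √s + √10 > √10.
Hence |√s − √10| < |s − 10|/√10, which is < ε once |s − 10| < √10·ε.
Take δ = min(10, √10·ε). If 0 < |s − 10| < δ then s > 0 and |√s − √10| < |s − 10|/√10 < ε.

δ = min(10, √10·ε)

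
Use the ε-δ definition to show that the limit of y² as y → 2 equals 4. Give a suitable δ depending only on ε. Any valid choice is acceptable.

Fix ε > 0. We seek δ > 0 with 0 < |y − 2| < δ ⇒ |y² − 4| < ε.
Factor: y² − 4 = (y − 2)(y + 2), so |y² − 4| = |y − 2|·|y + 2|.
Impose δ ≤ 1 so that |y| < 3; then |y + 2| ≤ 5.
Hence |y² − 4| ≤ 5|y − 2|, which is < ε once |y − 2| < ε/5.
Take δ = min(1, ε/5). If 0 < |y − 2| < δ then both bounds hold and |y² − 4| ≤ 5|y − 2| < 5·(ε/5) = ε.

δ = min(1, ε/5)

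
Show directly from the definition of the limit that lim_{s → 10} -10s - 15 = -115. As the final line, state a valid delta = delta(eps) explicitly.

delta = eps/10

Let eps > 0. We need delta > 0 so that 0 < |s − 10| < delta implies |(-10s - 15) + 115| < eps.
|(-10s - 15) + 115| = |-10s + 100| = 10|s − 10|.
So 10|s − 10| < eps exactly when |s − 10| < eps/10.
Take delta = eps/10. If 0 < |s − 10| < delta then |(-10s - 15) + 115| = 10|s − 10| < 10·(eps/10) = eps.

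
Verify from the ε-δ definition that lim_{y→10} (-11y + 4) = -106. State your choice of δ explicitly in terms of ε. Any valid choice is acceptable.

δ = ε/11

Let ε > 0 be given. We need δ > 0 so that 0 < |y − 10| < δ implies |(-11y + 4) + 106| < ε.
|(-11y + 4) + 106| = |-11y + 110| = 11|y − 10|.
So 11|y − 10| < ε exactly when |y − 10| < ε/11.
Choosing δ = ε/11 gives |(-11y + 4) + 106| = 11|y − 10| < ε whenever |y − 10| < δ.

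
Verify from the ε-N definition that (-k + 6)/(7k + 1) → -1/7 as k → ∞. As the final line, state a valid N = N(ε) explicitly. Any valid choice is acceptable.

N = (43/49)/ε

Let ε > 0 be given. For k ≥ 1, |(-k + 6)/(7k + 1) + 1/7| = |43|/(7(7k + 1)) = 43/(7(7k + 1)).
Since 7k + 1 ≥ 7k for k ≥ 1, this is ≤ 43/(7·7k) = (43/49)/k.
So |(-k + 6)/(7k + 1) + 1/7| < ε whenever k > (43/49)/ε.
Take N = (43/49)/ε. If k > N then |(-k + 6)/(7k + 1) + 1/7| ≤ (43/49)/k < ε.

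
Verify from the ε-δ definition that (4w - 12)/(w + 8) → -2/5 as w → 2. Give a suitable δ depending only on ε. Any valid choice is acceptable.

Suppose ε > 0. We want δ > 0 with 0 < |w − 2| < δ ⇒ |(4w - 12)/(w + 8) + 2/5| < ε.
Combining over a common denominator, (4w - 12)/(w + 8) + 2/5 = [(4w - 12)·10 − (-4)·(w + 8)] / [10·(w + 8)] = 44(w − 2) / (10(w + 8)).
So |(4w - 12)/(w + 8) + 2/5| = 44|w − 2| / (10·|w + 8|).
Restrict δ ≤ 5. Then |w − 2| < 5 gives |w + 8| = |(w − 2) + 10| ≥ 10 − 5 = 5.
Hence |(4w - 12)/(w + 8) + 2/5| < 44|w − 2|/(10·5) = (22/25)|w − 2|, which is < ε once |w − 2| < (25/22)ε.
Take δ = min(5, (25/22)ε). Then 0 < |w − 2| < δ forces both bounds, so |(4w - 12)/(w + 8) + 2/5| < ε.

δ = min(5, (25/22)ε)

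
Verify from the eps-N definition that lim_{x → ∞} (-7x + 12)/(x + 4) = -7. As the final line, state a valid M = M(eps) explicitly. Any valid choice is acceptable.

Fix eps > 0. We seek M > 0 such that x > M implies |(-7x + 12)/(x + 4) + 7| < eps.
(-7x + 12)/(x + 4) + 7 = ((-7x + 12) − (-7)(x + 4)) / ((x + 4)) = 40/((x + 4)).
For x > 0 we have x + 4 > x, so |(-7x + 12)/(x + 4) + 7| = 40/((x + 4)) < 40/(x) = 40/x.
Thus |(-7x + 12)/(x + 4) + 7| < eps whenever x > 40/eps.
Take M = 40/eps. If x > M then |(-7x + 12)/(x + 4) + 7| < 40/x < eps.

M = 40/eps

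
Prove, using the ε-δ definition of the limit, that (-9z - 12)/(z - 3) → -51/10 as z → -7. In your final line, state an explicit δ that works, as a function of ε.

Fix ε > 0. We want δ > 0 with 0 < |z + 7| < δ ⇒ |(-9z - 12)/(z - 3) + 51/10| < ε.
Combining over a common denominator, (-9z - 12)/(z - 3) + 51/10 = [(-9z - 12)·(-10) − 51·(z - 3)] / [(-10)·(z - 3)] = 39(z + 7) / ((-10)(z - 3)).
So |(-9z - 12)/(z - 3) + 51/10| = 39|z + 7| / (10·|z − 3|).
Require δ ≤ 5, so |z − 3| ≥ |-10| − |z + 7| > 10 − 5 = 5.
Hence |(-9z - 12)/(z - 3) + 51/10| < 39|z + 7|/(10·5) = (39/50)|z + 7|, which is < ε once |z + 7| < (50/39)ε.
Take δ = min(5, (50/39)ε). Then 0 < |z + 7| < δ forces both bounds, so |(-9z - 12)/(z - 3) + 51/10| < ε.

δ = min(5, (50/39)ε)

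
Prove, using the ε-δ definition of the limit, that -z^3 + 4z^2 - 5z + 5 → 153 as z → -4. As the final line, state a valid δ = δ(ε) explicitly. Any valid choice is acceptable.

δ = min(1, ε/102)

Let ε > 0. We want δ > 0 such that 0 < |z + 4| < δ implies |(-z^3 + 4z^2 - 5z + 5) − 153| < ε.
(-z^3 + 4z^2 - 5z + 5) − 153 = -z^3 + 4z^2 - 5z - 148 = (z + 4)(-z^2 + 8z - 37).
So |(-z^3 + 4z^2 - 5z + 5) − 153| = |z + 4|·|-z^2 + 8z - 37|.
Assume first that |z + 4| < 1, so |z| < 5. Then |-z^2 + 8z - 37| ≤ 5^2 + 8·5 + 37 = 102.
Hence |(-z^3 + 4z^2 - 5z + 5) − 153| ≤ 102|z + 4| < ε provided |z + 4| < ε/102.
Take δ = min(1, ε/102). Then 0 < |z + 4| < δ gives both |z + 4| < 1 and |z + 4| < ε/102, so |(-z^3 + 4z^2 - 5z + 5) − 153| < ε.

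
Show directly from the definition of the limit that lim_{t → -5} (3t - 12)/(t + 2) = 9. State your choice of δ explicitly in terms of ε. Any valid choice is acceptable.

δ = min(3/2, (1/4)ε)

Suppose ε > 0. We want δ > 0 with 0 < |t + 5| < δ ⇒ |(3t - 12)/(t + 2) − 9| < ε.
Combining over a common denominator, (3t - 12)/(t + 2) − 9 = [(3t - 12)·(-3) − (-27)·(t + 2)] / [(-3)·(t + 2)] = 18(t + 5) / ((-3)(t + 2)).
So |(3t - 12)/(t + 2) − 9| = 18|t + 5| / (3·|t + 2|).
Require δ ≤ 3/2, so |t + 2| ≥ |-3| − |t + 5| > 3 − 3/2 = 3/2.
Hence |(3t - 12)/(t + 2) − 9| < 18|t + 5|/(3·(3/2)) = 4|t + 5|, which is < ε once |t + 5| < (1/4)ε.
Take δ = min(3/2, (1/4)ε). Then 0 < |t + 5| < δ forces both bounds, so |(3t - 12)/(t + 2) − 9| < ε.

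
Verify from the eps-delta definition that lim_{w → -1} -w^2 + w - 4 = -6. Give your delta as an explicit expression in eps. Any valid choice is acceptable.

delta = min(1, eps/4)

Suppose eps > 0. We want delta > 0 such that 0 < |w + 1| < delta implies |(-w^2 + w - 4) + 6| < eps.
(-w^2 + w - 4) + 6 = -w^2 + w + 2 = (w + 1)(-w + 2).
So |(-w^2 + w - 4) + 6| = |w + 1|·|-w + 2|.
Require delta ≤ 1. Then |w + 1| < 1 gives |w| < 2, and by the triangle inequality |-w + 2| ≤ 2 + 2 = 4.
Hence |(-w^2 + w - 4) + 6| ≤ 4|w + 1| < eps provided |w + 1| < eps/4.
Take delta = min(1, eps/4). Then 0 < |w + 1| < delta gives both |w + 1| < 1 and |w + 1| < eps/4, so |(-w^2 + w - 4) + 6| < eps.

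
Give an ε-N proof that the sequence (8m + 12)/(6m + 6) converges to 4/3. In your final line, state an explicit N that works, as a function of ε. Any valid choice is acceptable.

Let ε > 0. For m ≥ 1, |(8m + 12)/(6m + 6) − (4/3)| = |24|/(6(6m + 6)) = 24/(6(6m + 6)).
Since 6m + 6 ≥ 6m for m ≥ 1, this is ≤ 24/(6·6m) = (2/3)/m.
So |(8m + 12)/(6m + 6) − (4/3)| < ε whenever m > (2/3)/ε.
Take N = (2/3)/ε. If m > N then |(8m + 12)/(6m + 6) − (4/3)| ≤ (2/3)/m < ε.

N = (2/3)/ε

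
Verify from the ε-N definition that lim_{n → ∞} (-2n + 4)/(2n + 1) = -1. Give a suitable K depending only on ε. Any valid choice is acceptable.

K = (5/2)/ε

Let ε > 0 be given. For n ≥ 1, |(-2n + 4)/(2n + 1) + 1| = |10|/(2(2n + 1)) = 10/(2(2n + 1)).
Since 2n + 1 ≥ 2n for n ≥ 1, this is ≤ 10/(2·2n) = (5/2)/n.
So |(-2n + 4)/(2n + 1) + 1| < ε whenever n > (5/2)/ε.
Take K = (5/2)/ε. If n > K then |(-2n + 4)/(2n + 1) + 1| ≤ (5/2)/n < ε.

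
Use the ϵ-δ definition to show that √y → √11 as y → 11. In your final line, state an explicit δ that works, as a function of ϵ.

δ = min(11, √11·ϵ)

Let ϵ > 0 be given. We want δ > 0 such that 0 < |y − 11| < δ implies |√y − √11| < ϵ.
Rationalise: √y − √11 = (y − 11)/(√y + √11), so |√y − √11| = |y − 11|/(√y + √11).
Restrict δ ≤ 11 so that |y − 11| < 11 forces y > 0, and then √y + √11 > √11.
Hence |√y − √11| < |y − 11|/√11, which is < ϵ once |y − 11| < √11·ϵ.
Take δ = min(11, √11·ϵ). If 0 < |y − 11| < δ then y > 0 and |√y − √11| < |y − 11|/√11 < ϵ.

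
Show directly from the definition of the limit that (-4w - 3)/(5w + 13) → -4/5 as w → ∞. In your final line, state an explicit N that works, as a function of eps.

N = (37/25)/eps

Fix eps > 0. We seek N > 0 such that w > N implies |(-4w - 3)/(5w + 13) + 4/5| < eps.
(-4w - 3)/(5w + 13) + 4/5 = (5(-4w - 3) − (-4)(5w + 13)) / (5(5w + 13)) = 37/(5(5w + 13)).
For w > 0 we have 5w + 13 > 5w, so |(-4w - 3)/(5w + 13) + 4/5| = 37/(5(5w + 13)) < 37/(5·5w) = (37/25)/w.
Thus |(-4w - 3)/(5w + 13) + 4/5| < eps whenever w > (37/25)/eps.
Take N = (37/25)/eps. If w > N then |(-4w - 3)/(5w + 13) + 4/5| < (37/25)/w < eps.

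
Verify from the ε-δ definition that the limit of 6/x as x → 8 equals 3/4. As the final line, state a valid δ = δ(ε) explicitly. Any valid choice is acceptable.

δ = min(4, (16/3)ε)

Fix ε > 0. We seek δ > 0 such that 0 < |x − 8| < δ implies |6/x − (3/4)| < ε.
|6/x − (3/4)| = 6·|8 − x|/(8·|x|) = 6|x − 8|/(8|x|).
Require δ ≤ 4 so that |x| > 8 − 4 = 4, hence 8|x| > 32.
Then |6/x − (3/4)| < 6|x − 8|/32, which is < ε when |x − 8| < (16/3)ε.
Take δ = min(4, (16/3)ε). Then 0 < |x − 8| < δ gives both |x − 8| < 4 and |x − 8| < (16/3)ε, so |6/x − (3/4)| < ε.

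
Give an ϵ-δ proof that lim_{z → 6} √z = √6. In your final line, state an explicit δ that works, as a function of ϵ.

δ = min(6, √6·ϵ)

Suppose ϵ > 0. We want δ > 0 such that 0 < |z − 6| < δ implies |√z − √6| < ϵ.
Multiplying by the conjugate, |√z − √6| = |z − 6|/(√z + √6).
Restrict δ ≤ 6 so that |z − 6| < 6 forces z > 0, and then √z + √6 > √6.
Hence |√z − √6| < |z − 6|/√6, which is < ϵ once |z − 6| < √6·ϵ.
Take δ = min(6, √6·ϵ). If 0 < |z − 6| < δ then z > 0 and |√z − √6| < |z − 6|/√6 < ϵ.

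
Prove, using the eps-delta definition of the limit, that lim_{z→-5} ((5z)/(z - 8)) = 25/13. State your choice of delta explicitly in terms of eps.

Fix eps > 0. We want delta > 0 with 0 < |z + 5| < delta ⇒ |(5z)/(z - 8) − (25/13)| < eps.
Combining over a common denominator, (5z)/(z - 8) − (25/13) = [(5z)·(-13) − (-25)·(z - 8)] / [(-13)·(z - 8)] = -40(z + 5) / ((-13)(z - 8)).
So |(5z)/(z - 8) − (25/13)| = 40|z + 5| / (13·|z − 8|).
Restrict delta ≤ 13/2. Then |z + 5| < 13/2 gives |z − 8| = |(z + 5) + (-13)| ≥ 13 − 13/2 = 13/2.
Hence |(5z)/(z - 8) − (25/13)| < 40|z + 5|/(13·(13/2)) = (80/169)|z + 5|, which is < eps once |z + 5| < (169/80)eps.
Take delta = min(13/2, (169/80)eps). Then 0 < |z + 5| < delta forces both bounds, so |(5z)/(z - 8) − (25/13)| < eps.

delta = min(13/2, (169/80)eps)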